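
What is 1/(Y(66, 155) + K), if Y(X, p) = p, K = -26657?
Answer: -1/26502 ≈ -3.7733e-5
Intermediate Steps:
1/(Y(66, 155) + K) = 1/(155 - 26657) = 1/(-26502) = -1/26502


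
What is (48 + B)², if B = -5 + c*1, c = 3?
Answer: 2116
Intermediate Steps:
B = -2 (B = -5 + 3*1 = -5 + 3 = -2)
(48 + B)² = (48 - 2)² = 46² = 2116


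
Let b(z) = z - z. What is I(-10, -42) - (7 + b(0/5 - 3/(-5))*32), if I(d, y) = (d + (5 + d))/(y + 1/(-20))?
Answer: -5587/841 ≈ -6.6433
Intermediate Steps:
b(z) = 0
I(d, y) = (5 + 2*d)/(-1/20 + y) (I(d, y) = (5 + 2*d)/(y - 1/20) = (5 + 2*d)/(-1/20 + y))
I(-10, -42) - (7 + b(0/5 - 3/(-5))*32) = 20*(5 + 2*(-10))/(-1 + 20*(-42)) - (7 + 0*32) = 20*(5 - 20)/(-1 - 840) - (7 + 0) = 20*(-15)/(-841) - 1*7 = 20*(-1/841)*(-15) - 7 = 300/841 - 7 = -5587/841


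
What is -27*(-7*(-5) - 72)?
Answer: 999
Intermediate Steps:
-27*(-7*(-5) - 72) = -27*(35 - 72) = -27*(-37) = 999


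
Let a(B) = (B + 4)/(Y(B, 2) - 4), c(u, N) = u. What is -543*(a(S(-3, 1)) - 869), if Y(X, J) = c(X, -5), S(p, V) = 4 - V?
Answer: 475668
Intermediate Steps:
Y(X, J) = X
a(B) = (4 + B)/(-4 + B) (a(B) = (B + 4)/(B - 4) = (4 + B)/(-4 + B))
-543*(a(S(-3, 1)) - 869) = -543*((4 + (4 - 1*1))/(-4 + (4 - 1*1)) - 869) = -543*((4 + (4 - 1))/(-4 + (4 - 1)) - 869) = -543*((4 + 3)/(-4 + 3) - 869) = -543*(7/(-1) - 869) = -543*(-1*7 - 869) = -543*(-7 - 869) = -543*(-876) = 475668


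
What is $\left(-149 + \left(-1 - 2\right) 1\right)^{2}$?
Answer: $23104$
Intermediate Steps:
$\left(-149 + \left(-1 - 2\right) 1\right)^{2} = \left(-149 - 3\right)^{2} = \left(-152\right)^{2} = 23104$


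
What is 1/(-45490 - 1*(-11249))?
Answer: -1/34241 ≈ -2.9205e-5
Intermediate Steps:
1/(-45490 - 1*(-11249)) = 1/(-45490 + 11249) = 1/(-34241) = -1/34241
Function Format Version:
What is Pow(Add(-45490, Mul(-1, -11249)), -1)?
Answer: Rational(-1, 34241) ≈ -2.9205e-5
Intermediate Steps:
Pow(Add(-45490, Mul(-1, -11249)), -1) = Pow(Add(-45490, 11249), -1) = Pow(-34241, -1) = Rational(-1, 34241)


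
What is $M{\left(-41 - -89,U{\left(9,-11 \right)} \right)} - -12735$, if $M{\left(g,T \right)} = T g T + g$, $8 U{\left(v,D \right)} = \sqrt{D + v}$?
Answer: $\frac{25563}{2} \approx 12782.0$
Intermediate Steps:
$U{\left(v,D \right)} = \frac{\sqrt{D + v}}{8}$
$M{\left(g,T \right)} = g + g T^{2}$ ($M{\left(g,T \right)} = g T^{2} + g = g + g T^{2}$)
$M{\left(-41 - -89,U{\left(9,-11 \right)} \right)} - -12735 = \left(-41 - -89\right) \left(1 + \left(\frac{\sqrt{-11 + 9}}{8}\right)^{2}\right) - -12735 = \left(-41 + 89\right) \left(1 + \left(\frac{\sqrt{-2}}{8}\right)^{2}\right) + 12735 = 48 \left(1 + \left(\frac{i \sqrt{2}}{8}\right)^{2}\right) + 12735 = 48 \left(1 - \frac{1}{32}\right) + 12735 = 48 \cdot \frac{31}{32} + 12735 = \frac{93}{2} + 12735 = \frac{25563}{2}$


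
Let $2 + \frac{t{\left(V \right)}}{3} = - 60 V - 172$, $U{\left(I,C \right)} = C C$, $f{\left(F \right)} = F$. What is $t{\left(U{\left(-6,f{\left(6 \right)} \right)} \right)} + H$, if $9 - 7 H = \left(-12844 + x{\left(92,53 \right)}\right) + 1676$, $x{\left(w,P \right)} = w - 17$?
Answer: $-5416$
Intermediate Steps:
$x{\left(w,P \right)} = -17 + w$ ($x{\left(w,P \right)} = w - 17 = -17 + w$)
$U{\left(I,C \right)} = C^{2}$
$t{\left(V \right)} = -522 - 180 V$ ($t{\left(V \right)} = -6 + 3 \left(- 60 V - 172\right) = -6 + 3 \left(-172 - 60 V\right) = -6 - \left(516 + 180 V\right) = -522 - 180 V$)
$H = 1586$ ($H = \frac{9}{7} - \frac{\left(-12844 + \left(-17 + 92\right)\right) + 1676}{7} = \frac{9}{7} - \frac{\left(-12844 + 75\right) + 1676}{7} = \frac{9}{7} - \frac{-12769 + 1676}{7} = \frac{9}{7} - - \frac{11093}{7} = \frac{9}{7} + \frac{11093}{7} = 1586$)
$t{\left(U{\left(-6,f{\left(6 \right)} \right)} \right)} + H = \left(-522 - 180 \cdot 6^{2}\right) + 1586 = \left(-522 - 6480\right) + 1586 = -7002 + 1586 = -5416$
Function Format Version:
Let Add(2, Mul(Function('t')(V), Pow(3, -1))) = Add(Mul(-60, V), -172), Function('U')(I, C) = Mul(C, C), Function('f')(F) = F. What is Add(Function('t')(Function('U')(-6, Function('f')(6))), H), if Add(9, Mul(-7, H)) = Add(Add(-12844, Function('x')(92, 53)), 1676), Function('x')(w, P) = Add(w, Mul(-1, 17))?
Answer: -5416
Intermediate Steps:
Function('x')(w, P) = Add(-17, w) (Function('x')(w, P) = Add(w, -17) = Add(-17, w))
Function('U')(I, C) = Pow(C, 2)
Function('t')(V) = Add(-522, Mul(-180, V)) (Function('t')(V) = Add(-6, Mul(3, Add(Mul(-60, V), -172))) = Add(-6, Mul(3, Add(-172, Mul(-60, V)))) = Add(-6, Add(-516, Mul(-180, V))) = Add(-522, Mul(-180, V)))
H = 1586 (H = Add(Rational(9, 7), Mul(Rational(-1, 7), Add(Add(-12844, Add(-17, 92)), 1676))) = Add(Rational(9, 7), Mul(Rational(-1, 7), Add(Add(-12844, 75), 1676))) = Add(Rational(9, 7), Mul(Rational(-1, 7), Add(-12769, 1676))) = Add(Rational(9, 7), Mul(Rational(-1, 7), -11093)) = Add(Rational(9, 7), Rational(11093, 7)) = 1586)
Add(Function('t')(Function('U')(-6, Function('f')(6))), H) = Add(Add(-522, Mul(-180, Pow(6, 2))), 1586) = Add(Add(-522, Mul(-180, 36)), 1586) = Add(Add(-522, -6480), 1586) = Add(-7002, 1586) = -5416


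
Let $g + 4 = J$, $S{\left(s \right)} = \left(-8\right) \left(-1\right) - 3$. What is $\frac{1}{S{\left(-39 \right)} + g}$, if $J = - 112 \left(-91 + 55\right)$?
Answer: $\frac{1}{4033} \approx 0.00024795$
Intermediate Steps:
$S{\left(s \right)} = 5$ ($S{\left(s \right)} = 8 - 3 = 5$)
$J = 4032$ ($J = \left(-112\right) \left(-36\right) = 4032$)
$g = 4028$ ($g = -4 + 4032 = 4028$)
$\frac{1}{S{\left(-39 \right)} + g} = \frac{1}{5 + 4028} = \frac{1}{4033}$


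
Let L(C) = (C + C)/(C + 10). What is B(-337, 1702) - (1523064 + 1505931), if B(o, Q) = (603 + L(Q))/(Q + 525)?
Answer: -2887104499285/953156 ≈ -3.0290e+6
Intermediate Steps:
L(C) = 2*C/(10 + C) (L(C) = (2*C)/(10 + C) = 2*C/(10 + C))
B(o, Q) = (603 + 2*Q/(10 + Q))/(525 + Q) (B(o, Q) = (603 + 2*Q/(10 + Q))/(Q + 525) = (603 + 2*Q/(10 + Q))/(525 + Q))
B(-337, 1702) - (1523064 + 1505931) = 5*(1206 + 121*1702)/((10 + 1702)*(525 + 1702)) - (1523064 + 1505931) = 5*(1206 + 205942)/(1712*2227) - 1*3028995 = 5*(1/1712)*(1/2227)*207148 - 3028995 = 258935/953156 - 3028995 = -2887104499285/953156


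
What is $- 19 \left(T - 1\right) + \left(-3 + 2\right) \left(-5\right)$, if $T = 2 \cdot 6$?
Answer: $-204$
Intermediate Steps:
$T = 12$
$- 19 \left(T - 1\right) + \left(-3 + 2\right) \left(-5\right) = - 19 \left(12 - 1\right) + \left(-3 + 2\right) \left(-5\right) = - 19 \left(12 - 1\right) - -5 = \left(-19\right) 11 + 5 = -209 + 5 = -204$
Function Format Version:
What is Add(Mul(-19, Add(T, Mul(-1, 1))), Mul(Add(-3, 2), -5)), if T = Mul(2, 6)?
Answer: -204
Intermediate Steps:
T = 12
Add(Mul(-19, Add(T, Mul(-1, 1))), Mul(Add(-3, 2), -5)) = Add(Mul(-19, Add(12, Mul(-1, 1))), Mul(Add(-3, 2), -5)) = Add(Mul(-19, Add(12, -1)), Mul(-1, -5)) = Add(Mul(-19, 11), 5) = Add(-209, 5) = -204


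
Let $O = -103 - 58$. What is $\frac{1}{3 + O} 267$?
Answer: $- \frac{267}{158} \approx -1.6899$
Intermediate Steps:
$O = -161$ ($O = -103 - 58 = -161$)
$\frac{1}{3 + O} 267 = \frac{1}{3 - 161} \cdot 267 = \frac{1}{-158} \cdot 267 = \left(- \frac{1}{158}\right) 267 = - \frac{267}{158}$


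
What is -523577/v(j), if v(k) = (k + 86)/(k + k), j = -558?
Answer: -146077983/118 ≈ -1.2379e+6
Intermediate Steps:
v(k) = (86 + k)/(2*k) (v(k) = (86 + k)/((2*k)) = (86 + k)*(1/(2*k)) = (86 + k)/(2*k))
-523577/v(j) = -523577*(-1116/(86 - 558)) = -523577/((½)*(-1/558)*(-472)) = -523577/118/279 = -523577*279/118 = -146077983/118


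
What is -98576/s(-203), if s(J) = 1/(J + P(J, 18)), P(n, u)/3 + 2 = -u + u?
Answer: 20602384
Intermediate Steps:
P(n, u) = -6 (P(n, u) = -6 + 3*(-u + u) = -6 + 3*0 = -6 + 0 = -6)
s(J) = 1/(-6 + J) (s(J) = 1/(J - 6) = 1/(-6 + J))
-98576/s(-203) = -98576/(1/(-6 - 203)) = -98576/(1/(-209)) = -98576/(-1/209) = -98576*(-209) = 20602384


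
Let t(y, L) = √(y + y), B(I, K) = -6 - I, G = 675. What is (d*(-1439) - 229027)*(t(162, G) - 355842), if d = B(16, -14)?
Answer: 70228627056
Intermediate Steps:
d = -22 (d = -6 - 1*16 = -6 - 16 = -22)
t(y, L) = √2*√y (t(y, L) = √(2*y) = √2*√y)
(d*(-1439) - 229027)*(t(162, G) - 355842) = (-22*(-1439) - 229027)*(√2*√162 - 355842) = (31658 - 229027)*(√2*(9*√2) - 355842) = -197369*(18 - 355842) = -197369*(-355824) = 70228627056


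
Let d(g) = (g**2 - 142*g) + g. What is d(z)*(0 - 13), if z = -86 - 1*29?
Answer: -382720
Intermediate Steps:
z = -115 (z = -86 - 29 = -115)
d(g) = g**2 - 141*g
d(z)*(0 - 13) = (-115*(-141 - 115))*(0 - 13) = -115*(-256)*(-13) = 29440*(-13) = -382720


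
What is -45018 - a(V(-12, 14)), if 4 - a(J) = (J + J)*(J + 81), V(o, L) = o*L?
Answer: -15790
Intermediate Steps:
V(o, L) = L*o
a(J) = 4 - 2*J*(81 + J) (a(J) = 4 - (J + J)*(J + 81) = 4 - 2*J*(81 + J))
-45018 - a(V(-12, 14)) = -45018 - (4 - 2268*(-12) - 2*(14*(-12))²) = -45018 - (4 - 162*(-168) - 2*(-168)²) = -45018 - (4 + 27216 - 2*28224) = -45018 - (4 + 27216 - 56448) = -45018 - 1*(-29228) = -45018 + 29228 = -15790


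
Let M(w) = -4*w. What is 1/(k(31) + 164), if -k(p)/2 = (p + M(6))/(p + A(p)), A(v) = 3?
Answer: 17/2781 ≈ 0.0061129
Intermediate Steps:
k(p) = -2*(-24 + p)/(3 + p) (k(p) = -2*(p - 4*6)/(p + 3) = -2*(p - 24)/(3 + p) = -2*(-24 + p)/(3 + p))
1/(k(31) + 164) = 1/(2*(24 - 1*31)/(3 + 31) + 164) = 1/(2*(24 - 31)/34 + 164) = 1/(2*(1/34)*(-7) + 164) = 1/(-7/17 + 164) = 1/(2781/17) = 17/2781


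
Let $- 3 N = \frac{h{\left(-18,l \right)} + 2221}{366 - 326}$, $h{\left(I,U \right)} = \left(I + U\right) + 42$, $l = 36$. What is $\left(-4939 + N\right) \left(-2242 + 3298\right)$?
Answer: $- \frac{26178284}{5} \approx -5.2357 \cdot 10^{6}$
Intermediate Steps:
$h{\left(I,U \right)} = 42 + I + U$
$N = - \frac{2281}{120}$ ($N = - \frac{\left(\left(42 - 18 + 36\right) + 2221\right) \frac{1}{366 - 326}}{3} = - \frac{\left(60 + 2221\right) \frac{1}{40}}{3} = - \frac{2281 \cdot \frac{1}{40}}{3} = \left(- \frac{1}{3}\right) \frac{2281}{40} = - \frac{2281}{120} \approx -19.008$)
$\left(-4939 + N\right) \left(-2242 + 3298\right) = \left(-4939 - \frac{2281}{120}\right) \left(-2242 + 3298\right) = \left(- \frac{594961}{120}\right) 1056 = - \frac{26178284}{5}$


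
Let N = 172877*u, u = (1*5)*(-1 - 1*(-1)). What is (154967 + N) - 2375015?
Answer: -2220048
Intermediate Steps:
u = 0 (u = 5*(-1 + 1) = 5*0 = 0)
N = 0 (N = 172877*0 = 0)
(154967 + N) - 2375015 = (154967 + 0) - 2375015 = 154967 - 2375015 = -2220048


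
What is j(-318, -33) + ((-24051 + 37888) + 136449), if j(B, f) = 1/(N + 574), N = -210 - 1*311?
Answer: 7965159/53 ≈ 1.5029e+5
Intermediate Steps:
N = -521 (N = -210 - 311 = -521)
j(B, f) = 1/53 (j(B, f) = 1/(-521 + 574) = 1/53)
j(-318, -33) + ((-24051 + 37888) + 136449) = 1/53 + ((-24051 + 37888) + 136449) = 1/53 + (13837 + 136449) = 1/53 + 150286 = 7965159/53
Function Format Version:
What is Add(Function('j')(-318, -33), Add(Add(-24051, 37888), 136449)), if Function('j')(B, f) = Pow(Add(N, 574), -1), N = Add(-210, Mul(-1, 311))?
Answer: Rational(7965159, 53) ≈ 1.5029e+5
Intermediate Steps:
N = -521 (N = Add(-210, -311) = -521)
Function('j')(B, f) = Rational(1, 53) (Function('j')(B, f) = Pow(Add(-521, 574), -1) = Pow(53, -1) = Rational(1, 53))
Add(Function('j')(-318, -33), Add(Add(-24051, 37888), 136449)) = Add(Rational(1, 53), Add(Add(-24051, 37888), 136449)) = Add(Rational(1, 53), Add(13837, 136449)) = Add(Rational(1, 53), 150286) = Rational(7965159, 53)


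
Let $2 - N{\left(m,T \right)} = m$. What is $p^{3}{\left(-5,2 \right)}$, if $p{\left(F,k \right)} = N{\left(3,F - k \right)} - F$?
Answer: $64$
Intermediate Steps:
$N{\left(m,T \right)} = 2 - m$
$p{\left(F,k \right)} = -1 - F$ ($p{\left(F,k \right)} = \left(2 - 3\right) - F = -1 - F$)
$p^{3}{\left(-5,2 \right)} = \left(-1 - -5\right)^{3} = \left(-1 + 5\right)^{3} = 4^{3} = 64$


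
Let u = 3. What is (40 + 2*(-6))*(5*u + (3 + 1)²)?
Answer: 868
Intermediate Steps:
(40 + 2*(-6))*(5*u + (3 + 1)²) = (40 + 2*(-6))*(5*3 + (3 + 1)²) = (40 - 12)*(15 + 4²) = 28*(15 + 16) = 28*31 = 868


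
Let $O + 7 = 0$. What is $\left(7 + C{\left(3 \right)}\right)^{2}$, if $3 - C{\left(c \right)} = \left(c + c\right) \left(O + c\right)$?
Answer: $1156$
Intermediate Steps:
$O = -7$ ($O = -7 + 0 = -7$)
$C{\left(c \right)} = 3 - 2 c \left(-7 + c\right)$ ($C{\left(c \right)} = 3 - \left(c + c\right) \left(-7 + c\right) = 3 - 2 c \left(-7 + c\right)$)
$\left(7 + C{\left(3 \right)}\right)^{2} = \left(7 + \left(3 - 2 \cdot 3^{2} + 14 \cdot 3\right)\right)^{2} = \left(7 + \left(3 - 18 + 42\right)\right)^{2} = \left(7 + 27\right)^{2} = 34^{2} = 1156$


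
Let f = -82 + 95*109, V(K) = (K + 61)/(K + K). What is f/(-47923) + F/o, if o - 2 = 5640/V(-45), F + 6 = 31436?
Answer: -1832110269/1520261329 ≈ -1.2051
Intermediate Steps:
F = 31430 (F = -6 + 31436 = 31430)
V(K) = (61 + K)/(2*K) (V(K) = (61 + K)/((2*K)) = (61 + K)*(1/(2*K)) = (61 + K)/(2*K))
f = 10273 (f = -82 + 10355 = 10273)
o = -31723 (o = 2 + 5640/(((1/2)*(61 - 45)/(-45))) = 2 + 5640/(((1/2)*(-1/45)*16)) = 2 + 5640/(-8/45) = 2 + 5640*(-45/8) = 2 - 31725 = -31723)
f/(-47923) + F/o = 10273/(-47923) + 31430/(-31723) = 10273*(-1/47923) + 31430*(-1/31723) = -10273/47923 - 31430/31723 = -1832110269/1520261329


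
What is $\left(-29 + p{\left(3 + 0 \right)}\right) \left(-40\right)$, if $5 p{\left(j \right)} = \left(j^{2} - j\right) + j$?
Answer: $1088$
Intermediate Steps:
$p{\left(j \right)} = \frac{j^{2}}{5}$ ($p{\left(j \right)} = \frac{\left(j^{2} - j\right) + j}{5} = \frac{j^{2}}{5}$)
$\left(-29 + p{\left(3 + 0 \right)}\right) \left(-40\right) = \left(-29 + \frac{\left(3 + 0\right)^{2}}{5}\right) \left(-40\right) = \left(-29 + \frac{3^{2}}{5}\right) \left(-40\right) = \left(-29 + \frac{1}{5} \cdot 9\right) \left(-40\right) = \left(-29 + \frac{9}{5}\right) \left(-40\right) = \left(- \frac{136}{5}\right) \left(-40\right) = 1088$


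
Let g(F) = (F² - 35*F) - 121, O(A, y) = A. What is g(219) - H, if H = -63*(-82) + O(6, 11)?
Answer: 35003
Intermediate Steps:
g(F) = -121 + F² - 35*F
H = 5172 (H = -63*(-82) + 6 = 5166 + 6 = 5172)
g(219) - H = (-121 + 219² - 35*219) - 1*5172 = (-121 + 47961 - 7665) - 5172 = 40175 - 5172 = 35003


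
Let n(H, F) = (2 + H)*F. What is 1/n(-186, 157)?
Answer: -1/28888 ≈ -3.4616e-5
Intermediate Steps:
n(H, F) = F*(2 + H)
1/n(-186, 157) = 1/(157*(2 - 186)) = 1/(157*(-184)) = 1/(-28888) = -1/28888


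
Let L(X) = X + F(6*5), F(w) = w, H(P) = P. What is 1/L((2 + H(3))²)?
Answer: 1/55 ≈ 0.018182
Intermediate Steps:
L(X) = 30 + X (L(X) = X + 6*5 = X + 30 = 30 + X)
1/L((2 + H(3))²) = 1/(30 + (2 + 3)²) = 1/(30 + 5²) = 1/(30 + 25) = 1/55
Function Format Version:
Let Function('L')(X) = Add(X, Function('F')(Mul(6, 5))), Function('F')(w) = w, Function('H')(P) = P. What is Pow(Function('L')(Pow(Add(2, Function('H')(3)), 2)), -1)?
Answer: Rational(1, 55) ≈ 0.018182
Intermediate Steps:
Function('L')(X) = Add(30, X) (Function('L')(X) = Add(X, Mul(6, 5)) = Add(X, 30) = Add(30, X))
Pow(Function('L')(Pow(Add(2, Function('H')(3)), 2)), -1) = Pow(Add(30, Pow(Add(2, 3), 2)), -1) = Pow(Add(30, Pow(5, 2)), -1) = Pow(Add(30, 25), -1) = Pow(55, -1) = Rational(1, 55)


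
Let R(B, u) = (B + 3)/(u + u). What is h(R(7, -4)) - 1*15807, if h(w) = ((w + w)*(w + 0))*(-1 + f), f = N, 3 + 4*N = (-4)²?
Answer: -505599/32 ≈ -15800.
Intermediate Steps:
R(B, u) = (3 + B)/(2*u) (R(B, u) = (3 + B)/((2*u)) = (3 + B)*(1/(2*u)) = (3 + B)/(2*u))
N = 13/4 (N = -¾ + (¼)*(-4)² = -¾ + (¼)*16 = -¾ + 4 = 13/4 ≈ 3.2500)
f = 13/4 ≈ 3.2500
h(w) = 9*w²/2 (h(w) = ((w + w)*(w + 0))*(-1 + 13/4) = ((2*w)*w)*(9/4) = (2*w²)*(9/4) = 9*w²/2)
h(R(7, -4)) - 1*15807 = 9*((½)*(3 + 7)/(-4))²/2 - 1*15807 = 9*((½)*(-¼)*10)²/2 - 15807 = 9*(-5/4)²/2 - 15807 = (9/2)*(25/16) - 15807 = 225/32 - 15807 = -505599/32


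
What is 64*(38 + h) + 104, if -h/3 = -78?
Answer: 17512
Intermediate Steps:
h = 234 (h = -3*(-78) = 234)
64*(38 + h) + 104 = 64*(38 + 234) + 104 = 64*272 + 104 = 17408 + 104 = 17512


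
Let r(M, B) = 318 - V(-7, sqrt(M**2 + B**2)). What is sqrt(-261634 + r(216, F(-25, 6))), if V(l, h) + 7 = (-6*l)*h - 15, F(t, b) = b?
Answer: sqrt(-261294 - 252*sqrt(1297)) ≈ 519.97*I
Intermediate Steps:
V(l, h) = -22 - 6*h*l (V(l, h) = -7 + ((-6*l)*h - 15) = -7 + (-6*h*l - 15) = -7 + (-15 - 6*h*l) = -22 - 6*h*l)
r(M, B) = 340 - 42*sqrt(B**2 + M**2) (r(M, B) = 318 - (-22 - 6*sqrt(M**2 + B**2)*(-7)) = 318 - (-22 - 6*sqrt(B**2 + M**2)*(-7)) = 318 - (-22 + 42*sqrt(B**2 + M**2)) = 318 + (22 - 42*sqrt(B**2 + M**2)) = 340 - 42*sqrt(B**2 + M**2))
sqrt(-261634 + r(216, F(-25, 6))) = sqrt(-261634 + (340 - 42*sqrt(6**2 + 216**2))) = sqrt(-261634 + (340 - 42*sqrt(36 + 46656))) = sqrt(-261634 + (340 - 252*sqrt(1297))) = sqrt(-261294 - 252*sqrt(1297))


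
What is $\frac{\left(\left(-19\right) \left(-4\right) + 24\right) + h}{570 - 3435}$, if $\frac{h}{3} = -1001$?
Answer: $\frac{2903}{2865} \approx 1.0133$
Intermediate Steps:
$h = -3003$ ($h = 3 \left(-1001\right) = -3003$)
$\frac{\left(\left(-19\right) \left(-4\right) + 24\right) + h}{570 - 3435} = \frac{\left(\left(-19\right) \left(-4\right) + 24\right) - 3003}{570 - 3435} = \frac{\left(76 + 24\right) - 3003}{-2865} = \left(100 - 3003\right) \left(- \frac{1}{2865}\right) = \left(-2903\right) \left(- \frac{1}{2865}\right) = \frac{2903}{2865}$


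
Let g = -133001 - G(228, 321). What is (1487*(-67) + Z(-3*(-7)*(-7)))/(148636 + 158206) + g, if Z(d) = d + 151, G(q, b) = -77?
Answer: -40786765633/306842 ≈ -1.3292e+5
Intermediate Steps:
Z(d) = 151 + d
g = -132924 (g = -133001 - 1*(-77) = -133001 + 77 = -132924)
(1487*(-67) + Z(-3*(-7)*(-7)))/(148636 + 158206) + g = (1487*(-67) + (151 - 3*(-7)*(-7)))/(148636 + 158206) - 132924 = (-99629 + (151 + 21*(-7)))/306842 - 132924 = (-99629 + (151 - 147))*(1/306842) - 132924 = (-99629 + 4)*(1/306842) - 132924 = -99625*1/306842 - 132924 = -99625/306842 - 132924 = -40786765633/306842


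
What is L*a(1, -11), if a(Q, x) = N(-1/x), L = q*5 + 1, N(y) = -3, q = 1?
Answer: -18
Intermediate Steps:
L = 6 (L = 1*5 + 1 = 5 + 1 = 6)
a(Q, x) = -3
L*a(1, -11) = 6*(-3) = -18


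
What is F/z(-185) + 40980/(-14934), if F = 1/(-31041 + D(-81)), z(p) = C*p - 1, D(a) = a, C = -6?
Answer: -12406981991/4521373038 ≈ -2.7441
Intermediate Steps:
z(p) = -1 - 6*p (z(p) = -6*p - 1 = -1 - 6*p)
F = -1/31122 (F = 1/(-31041 - 81) = 1/(-31122) = -1/31122 ≈ -3.2132e-5)
F/z(-185) + 40980/(-14934) = -1/(31122*(-1 - 6*(-185))) + 40980/(-14934) = -1/(31122*(-1 + 1110)) + 40980*(-1/14934) = -1/31122/1109 - 6830/2489 = -1/31122*1/1109 - 6830/2489 = -1/34514298 - 6830/2489 = -12406981991/4521373038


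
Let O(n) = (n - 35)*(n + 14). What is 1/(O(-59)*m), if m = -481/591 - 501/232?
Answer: -22852/287416515 ≈ -7.9508e-5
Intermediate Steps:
O(n) = (-35 + n)*(14 + n)
m = -407683/137112 (m = -481*1/591 - 501*1/232 = -481/591 - 501/232 = -407683/137112 ≈ -2.9734)
1/(O(-59)*m) = 1/((-490 + (-59)² - 21*(-59))*(-407683/137112)) = 1/((-490 + 3481 + 1239)*(-407683/137112)) = 1/(4230*(-407683/137112)) = 1/(-287416515/22852) = -22852/287416515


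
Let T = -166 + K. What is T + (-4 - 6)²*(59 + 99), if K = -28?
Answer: 15606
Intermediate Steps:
T = -194 (T = -166 - 28 = -194)
T + (-4 - 6)²*(59 + 99) = -194 + (-4 - 6)²*(59 + 99) = -194 + (-10)²*158 = -194 + 100*158 = -194 + 15800 = 15606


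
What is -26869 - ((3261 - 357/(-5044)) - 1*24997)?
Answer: -25891209/5044 ≈ -5133.1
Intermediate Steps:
-26869 - ((3261 - 357/(-5044)) - 1*24997) = -26869 - ((3261 - 357*(-1/5044)) - 24997) = -26869 - ((3261 + 357/5044) - 24997) = -26869 - (16448841/5044 - 24997) = -26869 - 1*(-109636027/5044) = -26869 + 109636027/5044 = -25891209/5044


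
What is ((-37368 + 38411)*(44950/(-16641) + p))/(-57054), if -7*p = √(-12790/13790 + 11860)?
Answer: 23441425/474717807 + 2831*√62470079/78677466 ≈ 0.33378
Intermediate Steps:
p = -19*√62470079/9653 (p = -√(-12790/13790 + 11860)/7 = -√(-12790*1/13790 + 11860)/7 = -√(-1279/1379 + 11860)/7 = -19*√62470079/9653 ≈ -15.557)
((-37368 + 38411)*(44950/(-16641) + p))/(-57054) = ((-37368 + 38411)*(44950/(-16641) - 19*√62470079/9653))/(-57054) = (1043*(44950*(-1/16641) - 19*√62470079/9653))*(-1/57054) = (1043*(-44950/16641 - 19*√62470079/9653))*(-1/57054) = (-46882850/16641 - 2831*√62470079/1379)*(-1/57054) = 23441425/474717807 + 2831*√62470079/78677466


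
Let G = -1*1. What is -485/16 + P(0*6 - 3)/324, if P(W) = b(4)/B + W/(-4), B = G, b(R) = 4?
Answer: -19649/648 ≈ -30.323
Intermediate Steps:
G = -1
B = -1
P(W) = -4 - W/4 (P(W) = 4/(-1) + W/(-4) = 4*(-1) + W*(-¼) = -4 - W/4)
-485/16 + P(0*6 - 3)/324 = -485/16 + (-4 - (0*6 - 3)/4)/324 = -485*1/16 + (-4 - (0 - 3)/4)*(1/324) = -485/16 + (-4 - ¼*(-3))*(1/324) = -485/16 + (-4 + ¾)*(1/324) = -485/16 - 13/4*1/324 = -485/16 - 13/1296 = -19649/648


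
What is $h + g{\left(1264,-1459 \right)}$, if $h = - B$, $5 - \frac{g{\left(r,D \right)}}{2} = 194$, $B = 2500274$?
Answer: $-2500652$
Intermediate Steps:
$g{\left(r,D \right)} = -378$ ($g{\left(r,D \right)} = 10 - 388 = -378$)
$h = -2500274$ ($h = \left(-1\right) 2500274 = -2500274$)
$h + g{\left(1264,-1459 \right)} = -2500274 - 378 = -2500652$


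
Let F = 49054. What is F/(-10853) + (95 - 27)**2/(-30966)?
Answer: -784595218/168036999 ≈ -4.6692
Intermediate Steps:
F/(-10853) + (95 - 27)**2/(-30966) = 49054/(-10853) + (95 - 27)**2/(-30966) = 49054*(-1/10853) + 68**2*(-1/30966) = -49054/10853 + 4624*(-1/30966) = -49054/10853 - 2312/15483 = -784595218/168036999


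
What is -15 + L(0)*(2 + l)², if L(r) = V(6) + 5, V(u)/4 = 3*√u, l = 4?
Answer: 165 + 432*√6 ≈ 1223.2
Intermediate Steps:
V(u) = 12*√u (V(u) = 4*(3*√u) = 12*√u)
L(r) = 5 + 12*√6 (L(r) = 12*√6 + 5 = 5 + 12*√6)
-15 + L(0)*(2 + l)² = -15 + (5 + 12*√6)*(2 + 4)² = -15 + (5 + 12*√6)*6² = -15 + (5 + 12*√6)*36 = -15 + (180 + 432*√6) = 165 + 432*√6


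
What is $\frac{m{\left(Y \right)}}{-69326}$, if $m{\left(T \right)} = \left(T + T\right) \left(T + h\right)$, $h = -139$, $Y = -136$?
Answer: $- \frac{2200}{2039} \approx -1.079$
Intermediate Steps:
$m{\left(T \right)} = 2 T \left(-139 + T\right)$ ($m{\left(T \right)} = \left(T + T\right) \left(T - 139\right) = 2 T \left(-139 + T\right)$)
$\frac{m{\left(Y \right)}}{-69326} = \frac{2 \left(-136\right) \left(-139 - 136\right)}{-69326} = 2 \left(-136\right) \left(-275\right) \left(- \frac{1}{69326}\right) = 74800 \left(- \frac{1}{69326}\right) = - \frac{2200}{2039}$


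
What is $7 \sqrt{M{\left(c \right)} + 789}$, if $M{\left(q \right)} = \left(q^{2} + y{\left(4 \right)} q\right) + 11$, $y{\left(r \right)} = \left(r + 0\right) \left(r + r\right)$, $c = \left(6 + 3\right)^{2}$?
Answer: $7 \sqrt{9953} \approx 698.35$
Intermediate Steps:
$c = 81$ ($c = 9^{2} = 81$)
$y{\left(r \right)} = 2 r^{2}$ ($y{\left(r \right)} = r 2 r = 2 r^{2}$)
$M{\left(q \right)} = 11 + q^{2} + 32 q$ ($M{\left(q \right)} = \left(q^{2} + 2 \cdot 4^{2} q\right) + 11 = \left(q^{2} + 2 \cdot 16 q\right) + 11 = \left(q^{2} + 32 q\right) + 11 = 11 + q^{2} + 32 q$)
$7 \sqrt{M{\left(c \right)} + 789} = 7 \sqrt{\left(11 + 81^{2} + 32 \cdot 81\right) + 789} = 7 \sqrt{\left(11 + 6561 + 2592\right) + 789} = 7 \sqrt{9164 + 789} = 7 \sqrt{9953}$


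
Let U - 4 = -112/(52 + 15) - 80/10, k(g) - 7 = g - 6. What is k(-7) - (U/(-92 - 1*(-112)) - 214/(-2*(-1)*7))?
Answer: 4488/469 ≈ 9.5693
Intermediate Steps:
k(g) = 1 + g (k(g) = 7 + (g - 6) = 7 + (-6 + g) = 1 + g)
U = -380/67 (U = 4 + (-112/(52 + 15) - 80/10) = 4 + (-112/67 - 80*⅒) = 4 + (-112*1/67 - 8) = 4 + (-112/67 - 8) = 4 - 648/67 = -380/67 ≈ -5.6716)
k(-7) - (U/(-92 - 1*(-112)) - 214/(-2*(-1)*7)) = (1 - 7) - (-380/(67*(-92 - 1*(-112))) - 214/(-2*(-1)*7)) = -6 - (-380/(67*(-92 + 112)) - 214/(2*7)) = -6 - (-380/67/20 - 214/14) = -6 - (-380/67*1/20 - 214*1/14) = -6 - (-19/67 - 107/7) = -6 - 1*(-7302/469) = -6 + 7302/469 = 4488/469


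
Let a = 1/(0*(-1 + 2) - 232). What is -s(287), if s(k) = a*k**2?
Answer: 82369/232 ≈ 355.04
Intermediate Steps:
a = -1/232 (a = 1/(0*1 - 232) = 1/(0 - 232) = 1/(-232) = -1/232 ≈ -0.0043103)
s(k) = -k**2/232
-s(287) = -(-1)*287**2/232 = -(-1)*82369/232 = -1*(-82369/232) = 82369/232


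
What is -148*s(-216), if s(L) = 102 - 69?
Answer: -4884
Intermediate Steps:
s(L) = 33
-148*s(-216) = -148*33 = -4884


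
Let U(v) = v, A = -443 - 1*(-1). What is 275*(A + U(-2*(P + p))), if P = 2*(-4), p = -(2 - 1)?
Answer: -116600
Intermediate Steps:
p = -1 (p = -1*1 = -1)
P = -8
A = -442 (A = -443 + 1 = -442)
275*(A + U(-2*(P + p))) = 275*(-442 - 2*(-8 - 1)) = 275*(-442 - 2*(-9)) = 275*(-442 + 18) = 275*(-424) = -116600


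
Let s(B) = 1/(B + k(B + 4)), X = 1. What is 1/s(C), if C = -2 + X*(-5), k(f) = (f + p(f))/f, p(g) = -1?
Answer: -17/3 ≈ -5.6667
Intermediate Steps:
k(f) = (-1 + f)/f (k(f) = (f - 1)/f = (-1 + f)/f)
C = -7 (C = -2 + 1*(-5) = -2 - 5 = -7)
s(B) = 1/(B + (3 + B)/(4 + B)) (s(B) = 1/(B + (-1 + (B + 4))/(B + 4)) = 1/(B + (-1 + (4 + B))/(4 + B)) = 1/(B + (3 + B)/(4 + B)))
1/s(C) = 1/((4 - 7)/(3 - 7 - 7*(4 - 7))) = 1/(-3/(3 - 7 - 7*(-3))) = 1/(-3/(3 - 7 + 21)) = 1/(-3/17) = -17/3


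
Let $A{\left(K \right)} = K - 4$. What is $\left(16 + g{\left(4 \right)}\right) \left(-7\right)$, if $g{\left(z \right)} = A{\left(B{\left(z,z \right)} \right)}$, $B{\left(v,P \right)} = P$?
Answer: $-112$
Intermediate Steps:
$A{\left(K \right)} = -4 + K$ ($A{\left(K \right)} = K - 4 = -4 + K$)
$g{\left(z \right)} = -4 + z$
$\left(16 + g{\left(4 \right)}\right) \left(-7\right) = \left(16 + \left(-4 + 4\right)\right) \left(-7\right) = \left(16 + 0\right) \left(-7\right) = 16 \left(-7\right) = -112$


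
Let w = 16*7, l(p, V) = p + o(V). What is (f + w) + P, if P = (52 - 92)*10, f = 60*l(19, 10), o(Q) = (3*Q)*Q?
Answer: 18852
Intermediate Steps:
o(Q) = 3*Q²
l(p, V) = p + 3*V²
f = 19140 (f = 60*(19 + 3*10²) = 60*(19 + 3*100) = 60*(19 + 300) = 60*319 = 19140)
P = -400 (P = -40*10 = -400)
w = 112
(f + w) + P = (19140 + 112) - 400 = 19252 - 400 = 18852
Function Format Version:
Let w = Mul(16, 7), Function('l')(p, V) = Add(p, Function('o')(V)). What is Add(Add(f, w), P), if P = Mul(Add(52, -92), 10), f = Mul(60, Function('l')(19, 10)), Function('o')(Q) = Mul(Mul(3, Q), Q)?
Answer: 18852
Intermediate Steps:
Function('o')(Q) = Mul(3, Pow(Q, 2))
Function('l')(p, V) = Add(p, Mul(3, Pow(V, 2)))
f = 19140 (f = Mul(60, Add(19, Mul(3, Pow(10, 2)))) = Mul(60, Add(19, Mul(3, 100))) = Mul(60, Add(19, 300)) = Mul(60, 319) = 19140)
P = -400 (P = Mul(-40, 10) = -400)
w = 112
Add(Add(f, w), P) = Add(Add(19140, 112), -400) = Add(19252, -400) = 18852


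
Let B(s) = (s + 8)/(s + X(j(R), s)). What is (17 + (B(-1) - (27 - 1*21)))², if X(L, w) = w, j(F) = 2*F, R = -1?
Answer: 225/4 ≈ 56.250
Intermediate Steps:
B(s) = (8 + s)/(2*s) (B(s) = (s + 8)/(s + s) = (8 + s)/((2*s)) = (8 + s)*(1/(2*s)) = (8 + s)/(2*s))
(17 + (B(-1) - (27 - 1*21)))² = (17 + ((½)*(8 - 1)/(-1) - (27 - 1*21)))² = (17 + ((½)*(-1)*7 - (27 - 21)))² = (17 + (-7/2 - 1*6))² = (17 + (-7/2 - 6))² = (17 - 19/2)² = (15/2)² = 225/4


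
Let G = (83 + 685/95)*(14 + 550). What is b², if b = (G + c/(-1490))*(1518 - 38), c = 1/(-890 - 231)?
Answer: 158190294310585200669111184/27898686841 ≈ 5.6702e+15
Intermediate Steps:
c = -1/1121 (c = 1/(-1121) = -1/1121 ≈ -0.00089206)
G = 966696/19 (G = (83 + 685*(1/95))*564 = (83 + 137/19)*564 = (1714/19)*564 = 966696/19 ≈ 50879.)
b = 12577372313428/167029 (b = (966696/19 - 1/1121/(-1490))*(1518 - 38) = (966696/19 - 1/1121*(-1/1490))*1480 = (966696/19 + 1/1670290)*1480 = (84982245361/1670290)*1480 = 12577372313428/167029 ≈ 7.5300e+7)
b² = (12577372313428/167029)² = 158190294310585200669111184/27898686841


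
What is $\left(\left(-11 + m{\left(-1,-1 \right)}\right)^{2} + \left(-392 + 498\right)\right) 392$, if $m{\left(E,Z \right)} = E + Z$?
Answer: $107800$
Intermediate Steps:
$\left(\left(-11 + m{\left(-1,-1 \right)}\right)^{2} + \left(-392 + 498\right)\right) 392 = \left(\left(-11 - 2\right)^{2} + \left(-392 + 498\right)\right) 392 = \left(\left(-11 - 2\right)^{2} + 106\right) 392 = \left(\left(-13\right)^{2} + 106\right) 392 = \left(169 + 106\right) 392 = 275 \cdot 392 = 107800$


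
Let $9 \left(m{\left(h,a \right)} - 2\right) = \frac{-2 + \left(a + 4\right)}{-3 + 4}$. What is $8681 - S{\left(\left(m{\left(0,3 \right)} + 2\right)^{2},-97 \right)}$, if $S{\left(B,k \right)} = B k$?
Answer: $\frac{866218}{81} \approx 10694.0$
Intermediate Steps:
$m{\left(h,a \right)} = \frac{20}{9} + \frac{a}{9}$ ($m{\left(h,a \right)} = 2 + \frac{\left(-2 + \left(a + 4\right)\right) \frac{1}{-3 + 4}}{9} = 2 + \frac{\left(-2 + \left(4 + a\right)\right) 1^{-1}}{9} = 2 + \frac{\left(2 + a\right) 1}{9} = 2 + \frac{2 + a}{9} = 2 + \left(\frac{2}{9} + \frac{a}{9}\right) = \frac{20}{9} + \frac{a}{9}$)
$8681 - S{\left(\left(m{\left(0,3 \right)} + 2\right)^{2},-97 \right)} = 8681 - \left(\left(\frac{20}{9} + \frac{1}{9} \cdot 3\right) + 2\right)^{2} \left(-97\right) = 8681 - \left(\left(\frac{20}{9} + \frac{1}{3}\right) + 2\right)^{2} \left(-97\right) = 8681 - \left(\frac{23}{9} + 2\right)^{2} \left(-97\right) = 8681 - \left(\frac{41}{9}\right)^{2} \left(-97\right) = 8681 - \frac{1681}{81} \left(-97\right) = 8681 - - \frac{163057}{81} = 8681 + \frac{163057}{81} = \frac{866218}{81}$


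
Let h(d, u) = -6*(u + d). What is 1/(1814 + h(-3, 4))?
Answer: 1/1808 ≈ 0.00055310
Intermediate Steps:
h(d, u) = -6*d - 6*u (h(d, u) = -6*(d + u) = -6*d - 6*u)
1/(1814 + h(-3, 4)) = 1/(1814 + (-6*(-3) - 6*4)) = 1/(1814 + (18 - 24)) = 1/(1814 - 6) = 1/1808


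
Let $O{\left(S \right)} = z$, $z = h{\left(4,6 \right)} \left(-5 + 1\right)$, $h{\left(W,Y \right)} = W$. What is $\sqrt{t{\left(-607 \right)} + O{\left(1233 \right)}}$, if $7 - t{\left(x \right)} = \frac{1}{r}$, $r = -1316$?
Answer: $\frac{i \sqrt{3896347}}{658} \approx 2.9999 i$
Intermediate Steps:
$t{\left(x \right)} = \frac{9213}{1316}$ ($t{\left(x \right)} = 7 - \frac{1}{-1316} = 7 - - \frac{1}{1316} = 7 + \frac{1}{1316} = \frac{9213}{1316}$)
$z = -16$ ($z = 4 \left(-5 + 1\right) = 4 \left(-4\right) = -16$)
$O{\left(S \right)} = -16$
$\sqrt{t{\left(-607 \right)} + O{\left(1233 \right)}} = \sqrt{\frac{9213}{1316} - 16} = \sqrt{- \frac{11843}{1316}} = \frac{i \sqrt{3896347}}{658}$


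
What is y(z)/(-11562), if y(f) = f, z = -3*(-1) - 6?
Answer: 1/3854 ≈ 0.00025947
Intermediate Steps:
z = -3 (z = 3 - 6 = -3)
y(z)/(-11562) = -3/(-11562) = -3*(-1/11562) = 1/3854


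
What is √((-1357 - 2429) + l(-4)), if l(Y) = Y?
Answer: I*√3790 ≈ 61.563*I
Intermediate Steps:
√((-1357 - 2429) + l(-4)) = √((-1357 - 2429) - 4) = √(-3786 - 4) = √(-3790) = I*√3790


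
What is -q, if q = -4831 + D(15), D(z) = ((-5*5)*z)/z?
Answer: 4856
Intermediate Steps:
D(z) = -25 (D(z) = (-25*z)/z = -25)
q = -4856 (q = -4831 - 25 = -4856)
-q = -1*(-4856) = 4856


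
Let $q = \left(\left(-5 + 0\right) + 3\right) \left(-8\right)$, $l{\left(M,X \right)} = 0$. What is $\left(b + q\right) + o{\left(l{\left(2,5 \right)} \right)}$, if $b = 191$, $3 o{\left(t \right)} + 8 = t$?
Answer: $\frac{613}{3} \approx 204.33$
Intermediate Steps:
$o{\left(t \right)} = - \frac{8}{3} + \frac{t}{3}$
$q = 16$ ($q = \left(-5 + 3\right) \left(-8\right) = \left(-2\right) \left(-8\right) = 16$)
$\left(b + q\right) + o{\left(l{\left(2,5 \right)} \right)} = \left(191 + 16\right) + \left(- \frac{8}{3} + \frac{1}{3} \cdot 0\right) = 207 + \left(- \frac{8}{3} + 0\right) = 207 - \frac{8}{3} = \frac{613}{3}$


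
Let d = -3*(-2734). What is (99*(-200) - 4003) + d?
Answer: -15601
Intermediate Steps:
d = 8202
(99*(-200) - 4003) + d = (99*(-200) - 4003) + 8202 = (-19800 - 4003) + 8202 = -23803 + 8202 = -15601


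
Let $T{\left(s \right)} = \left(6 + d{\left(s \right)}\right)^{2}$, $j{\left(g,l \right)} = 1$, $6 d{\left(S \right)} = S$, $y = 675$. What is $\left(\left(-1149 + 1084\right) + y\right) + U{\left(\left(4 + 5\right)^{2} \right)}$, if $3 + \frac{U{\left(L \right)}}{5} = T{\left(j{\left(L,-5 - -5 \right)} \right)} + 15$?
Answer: $\frac{30965}{36} \approx 860.14$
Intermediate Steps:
$d{\left(S \right)} = \frac{S}{6}$
$T{\left(s \right)} = \left(6 + \frac{s}{6}\right)^{2}$
$U{\left(L \right)} = \frac{9005}{36}$ ($U{\left(L \right)} = -15 + 5 \left(\frac{\left(36 + 1\right)^{2}}{36} + 15\right) = -15 + 5 \left(\frac{37^{2}}{36} + 15\right) = -15 + 5 \left(\frac{1}{36} \cdot 1369 + 15\right) = -15 + 5 \left(\frac{1369}{36} + 15\right) = -15 + 5 \cdot \frac{1909}{36} = -15 + \frac{9545}{36} = \frac{9005}{36}$)
$\left(\left(-1149 + 1084\right) + y\right) + U{\left(\left(4 + 5\right)^{2} \right)} = \left(\left(-1149 + 1084\right) + 675\right) + \frac{9005}{36} = \left(-65 + 675\right) + \frac{9005}{36} = 610 + \frac{9005}{36} = \frac{30965}{36}$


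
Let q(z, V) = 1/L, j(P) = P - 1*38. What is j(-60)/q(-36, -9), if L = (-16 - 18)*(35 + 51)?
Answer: 286552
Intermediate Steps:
j(P) = -38 + P (j(P) = P - 38 = -38 + P)
L = -2924 (L = -34*86 = -2924)
q(z, V) = -1/2924 (q(z, V) = 1/(-2924) = -1/2924)
j(-60)/q(-36, -9) = (-38 - 60)/(-1/2924) = -98*(-2924) = 286552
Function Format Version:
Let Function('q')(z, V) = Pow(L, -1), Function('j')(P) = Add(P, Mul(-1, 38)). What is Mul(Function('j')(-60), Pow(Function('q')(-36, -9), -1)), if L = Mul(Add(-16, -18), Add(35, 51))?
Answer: 286552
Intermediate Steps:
Function('j')(P) = Add(-38, P) (Function('j')(P) = Add(P, -38) = Add(-38, P))
L = -2924 (L = Mul(-34, 86) = -2924)
Function('q')(z, V) = Rational(-1, 2924) (Function('q')(z, V) = Pow(-2924, -1) = Rational(-1, 2924))
Mul(Function('j')(-60), Pow(Function('q')(-36, -9), -1)) = Mul(Add(-38, -60), Pow(Rational(-1, 2924), -1)) = Mul(-98, -2924) = 286552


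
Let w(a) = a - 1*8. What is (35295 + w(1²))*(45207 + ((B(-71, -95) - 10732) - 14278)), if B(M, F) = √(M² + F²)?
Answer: 712711736 + 35288*√14066 ≈ 7.1690e+8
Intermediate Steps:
w(a) = -8 + a (w(a) = a - 8 = -8 + a)
B(M, F) = √(F² + M²)
(35295 + w(1²))*(45207 + ((B(-71, -95) - 10732) - 14278)) = (35295 + (-8 + 1²))*(45207 + ((√((-95)² + (-71)²) - 10732) - 14278)) = (35295 + (-8 + 1))*(45207 + ((√(9025 + 5041) - 10732) - 14278)) = (35295 - 7)*(45207 + ((√14066 - 10732) - 14278)) = 35288*(45207 + ((-10732 + √14066) - 14278)) = 35288*(45207 + (-25010 + √14066)) = 35288*(20197 + √14066) = 712711736 + 35288*√14066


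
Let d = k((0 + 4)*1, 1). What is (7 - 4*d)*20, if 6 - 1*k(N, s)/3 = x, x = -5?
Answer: -2500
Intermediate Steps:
k(N, s) = 33 (k(N, s) = 18 - 3*(-5) = 18 + 15 = 33)
d = 33
(7 - 4*d)*20 = (7 - 4*33)*20 = (7 - 132)*20 = -125*20 = -2500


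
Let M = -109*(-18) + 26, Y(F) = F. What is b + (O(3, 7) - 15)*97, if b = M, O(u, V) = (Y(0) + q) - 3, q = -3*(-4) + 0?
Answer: 1406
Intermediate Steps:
q = 12 (q = 12 + 0 = 12)
O(u, V) = 9 (O(u, V) = (0 + 12) - 3 = 12 - 3 = 9)
M = 1988 (M = 1962 + 26 = 1988)
b = 1988
b + (O(3, 7) - 15)*97 = 1988 + (9 - 15)*97 = 1988 - 6*97 = 1988 - 582 = 1406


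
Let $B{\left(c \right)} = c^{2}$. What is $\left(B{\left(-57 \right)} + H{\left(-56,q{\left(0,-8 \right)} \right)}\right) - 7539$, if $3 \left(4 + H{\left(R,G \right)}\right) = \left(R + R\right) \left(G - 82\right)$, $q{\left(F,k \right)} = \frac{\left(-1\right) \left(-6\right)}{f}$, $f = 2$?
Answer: $- \frac{4034}{3} \approx -1344.7$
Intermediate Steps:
$q{\left(F,k \right)} = 3$ ($q{\left(F,k \right)} = \frac{\left(-1\right) \left(-6\right)}{2} = 6 \cdot \frac{1}{2} = 3$)
$H{\left(R,G \right)} = -4 + \frac{2 R \left(-82 + G\right)}{3}$ ($H{\left(R,G \right)} = -4 + \frac{\left(R + R\right) \left(G - 82\right)}{3} = -4 + \frac{2 R \left(-82 + G\right)}{3}$)
$\left(B{\left(-57 \right)} + H{\left(-56,q{\left(0,-8 \right)} \right)}\right) - 7539 = \left(\left(-57\right)^{2} - \left(- \frac{9172}{3} + 112\right)\right) - 7539 = \left(3249 - - \frac{8836}{3}\right) - 7539 = \left(3249 + \frac{8836}{3}\right) - 7539 = \frac{18583}{3} - 7539 = - \frac{4034}{3}$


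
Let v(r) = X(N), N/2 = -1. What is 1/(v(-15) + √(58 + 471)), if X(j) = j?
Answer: 1/21 ≈ 0.047619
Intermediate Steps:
N = -2 (N = 2*(-1) = -2)
v(r) = -2
1/(v(-15) + √(58 + 471)) = 1/(-2 + √(58 + 471)) = 1/(-2 + √529) = 1/(-2 + 23) = 1/21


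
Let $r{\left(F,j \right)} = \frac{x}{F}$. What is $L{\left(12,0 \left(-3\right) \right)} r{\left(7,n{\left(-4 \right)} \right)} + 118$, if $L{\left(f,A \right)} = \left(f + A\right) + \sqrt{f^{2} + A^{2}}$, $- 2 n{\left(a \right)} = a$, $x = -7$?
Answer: $94$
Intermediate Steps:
$n{\left(a \right)} = - \frac{a}{2}$
$r{\left(F,j \right)} = - \frac{7}{F}$
$L{\left(f,A \right)} = A + f + \sqrt{A^{2} + f^{2}}$ ($L{\left(f,A \right)} = \left(A + f\right) + \sqrt{A^{2} + f^{2}} = A + f + \sqrt{A^{2} + f^{2}}$)
$L{\left(12,0 \left(-3\right) \right)} r{\left(7,n{\left(-4 \right)} \right)} + 118 = \left(0 \left(-3\right) + 12 + \sqrt{\left(0 \left(-3\right)\right)^{2} + 12^{2}}\right) \left(- \frac{7}{7}\right) + 118 = \left(0 + 12 + \sqrt{0^{2} + 144}\right) \left(\left(-7\right) \frac{1}{7}\right) + 118 = \left(0 + 12 + \sqrt{0 + 144}\right) \left(-1\right) + 118 = \left(0 + 12 + \sqrt{144}\right) \left(-1\right) + 118 = \left(0 + 12 + 12\right) \left(-1\right) + 118 = 24 \left(-1\right) + 118 = -24 + 118 = 94$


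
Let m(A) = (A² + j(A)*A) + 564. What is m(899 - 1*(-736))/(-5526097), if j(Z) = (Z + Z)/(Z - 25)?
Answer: -431014674/889701617 ≈ -0.48445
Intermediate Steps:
j(Z) = 2*Z/(-25 + Z) (j(Z) = (2*Z)/(-25 + Z) = 2*Z/(-25 + Z))
m(A) = 564 + A² + 2*A²/(-25 + A) (m(A) = (A² + (2*A/(-25 + A))*A) + 564 = (A² + 2*A²/(-25 + A)) + 564 = 564 + A² + 2*A²/(-25 + A))
m(899 - 1*(-736))/(-5526097) = ((2*(899 - 1*(-736))² + (-25 + (899 - 1*(-736)))*(564 + (899 - 1*(-736))²))/(-25 + (899 - 1*(-736))))/(-5526097) = ((2*(899 + 736)² + (-25 + (899 + 736))*(564 + (899 + 736)²))/(-25 + (899 + 736)))*(-1/5526097) = ((2*1635² + (-25 + 1635)*(564 + 1635²))/(-25 + 1635))*(-1/5526097) = ((2*2673225 + 1610*(564 + 2673225))/1610)*(-1/5526097) = ((5346450 + 1610*2673789)/1610)*(-1/5526097) = ((5346450 + 4304800290)/1610)*(-1/5526097) = ((1/1610)*4310146740)*(-1/5526097) = (431014674/161)*(-1/5526097) = -431014674/889701617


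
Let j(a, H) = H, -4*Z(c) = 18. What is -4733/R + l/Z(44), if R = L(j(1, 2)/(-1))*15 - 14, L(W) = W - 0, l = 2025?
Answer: -15067/44 ≈ -342.43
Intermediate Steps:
Z(c) = -9/2 (Z(c) = -¼*18 = -9/2)
L(W) = W (L(W) = W - 1*0 = W + 0 = W)
R = -44 (R = (2/(-1))*15 - 14 = (2*(-1))*15 - 14 = -2*15 - 14 = -30 - 14 = -44)
-4733/R + l/Z(44) = -4733/(-44) + 2025/(-9/2) = -4733*(-1/44) + 2025*(-2/9) = 4733/44 - 450 = -15067/44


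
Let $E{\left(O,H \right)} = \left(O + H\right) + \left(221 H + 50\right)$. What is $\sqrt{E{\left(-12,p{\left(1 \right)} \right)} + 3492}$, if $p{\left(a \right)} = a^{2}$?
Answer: $2 \sqrt{938} \approx 61.254$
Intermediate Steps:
$E{\left(O,H \right)} = 50 + O + 222 H$ ($E{\left(O,H \right)} = \left(H + O\right) + \left(50 + 221 H\right) = 50 + O + 222 H$)
$\sqrt{E{\left(-12,p{\left(1 \right)} \right)} + 3492} = \sqrt{\left(50 - 12 + 222 \cdot 1^{2}\right) + 3492} = \sqrt{\left(50 - 12 + 222 \cdot 1\right) + 3492} = \sqrt{\left(50 - 12 + 222\right) + 3492} = \sqrt{260 + 3492} = \sqrt{3752} = 2 \sqrt{938}$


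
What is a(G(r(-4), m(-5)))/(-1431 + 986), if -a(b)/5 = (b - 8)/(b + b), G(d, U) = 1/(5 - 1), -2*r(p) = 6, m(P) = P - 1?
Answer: -31/178 ≈ -0.17416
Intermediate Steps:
m(P) = -1 + P
r(p) = -3 (r(p) = -½*6 = -3)
G(d, U) = ¼ (G(d, U) = 1/4 = ¼)
a(b) = -5*(-8 + b)/(2*b) (a(b) = -5*(b - 8)/(b + b) = -5*(-8 + b)/(2*b))
a(G(r(-4), m(-5)))/(-1431 + 986) = (-5/2 + 20/(¼))/(-1431 + 986) = (-5/2 + 20*4)/(-445) = (-5/2 + 80)*(-1/445) = (155/2)*(-1/445) = -31/178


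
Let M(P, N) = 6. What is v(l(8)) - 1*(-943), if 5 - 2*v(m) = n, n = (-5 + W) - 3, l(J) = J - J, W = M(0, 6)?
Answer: 1893/2 ≈ 946.50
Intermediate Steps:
W = 6
l(J) = 0
n = -2 (n = (-5 + 6) - 3 = 1 - 3 = -2)
v(m) = 7/2 (v(m) = 5/2 - ½*(-2) = 5/2 + 1 = 7/2)
v(l(8)) - 1*(-943) = 7/2 - 1*(-943) = 7/2 + 943 = 1893/2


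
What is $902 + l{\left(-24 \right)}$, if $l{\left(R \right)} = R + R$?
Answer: $854$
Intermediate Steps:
$l{\left(R \right)} = 2 R$
$902 + l{\left(-24 \right)} = 902 + 2 \left(-24\right) = 902 - 48 = 854$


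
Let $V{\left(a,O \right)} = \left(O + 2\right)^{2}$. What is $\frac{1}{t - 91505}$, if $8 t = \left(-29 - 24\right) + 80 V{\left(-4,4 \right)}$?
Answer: $- \frac{8}{729213} \approx -1.0971 \cdot 10^{-5}$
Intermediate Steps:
$V{\left(a,O \right)} = \left(2 + O\right)^{2}$
$t = \frac{2827}{8}$ ($t = \frac{\left(-29 - 24\right) + 80 \left(2 + 4\right)^{2}}{8} = \frac{\left(-29 - 24\right) + 80 \cdot 6^{2}}{8} = \frac{-53 + 80 \cdot 36}{8} = \frac{-53 + 2880}{8} = \frac{1}{8} \cdot 2827 = \frac{2827}{8} \approx 353.38$)
$\frac{1}{t - 91505} = \frac{1}{\frac{2827}{8} - 91505} = \frac{1}{- \frac{729213}{8}} = - \frac{8}{729213}$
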